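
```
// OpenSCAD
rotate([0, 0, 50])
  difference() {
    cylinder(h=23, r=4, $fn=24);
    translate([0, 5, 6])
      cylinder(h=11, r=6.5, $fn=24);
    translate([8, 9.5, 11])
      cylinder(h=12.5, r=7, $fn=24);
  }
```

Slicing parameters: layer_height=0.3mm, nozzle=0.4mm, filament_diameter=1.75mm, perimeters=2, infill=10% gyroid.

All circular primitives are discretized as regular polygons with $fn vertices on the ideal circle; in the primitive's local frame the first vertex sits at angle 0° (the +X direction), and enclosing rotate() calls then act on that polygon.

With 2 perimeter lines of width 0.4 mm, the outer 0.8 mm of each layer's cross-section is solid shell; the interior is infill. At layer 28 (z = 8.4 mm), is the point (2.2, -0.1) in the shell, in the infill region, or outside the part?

shell

At z = 8.4 mm: the cylinder: section is a regular 24-gon, circumradius r=4; the r=6.5 cylinder at (0, 5) gives a regular 24-gon of circumradius 6.5 (constant along its height); the cylinder at (8, 9.5) does not reach this height (z outside [11, 23.5]); Taking the first minus the rest: starting from the r=4 cylinder, the r=6.5 cylinder at (0, 5) partially overlaps it — only the 33.02 mm² overlap (of its 131.22 mm²) is removed, clipping the outline — 1 connected region; (whole slice rotated 50° about Z — lengths, areas and connectivity unchanged). Overall, the cross-section is a single solid region. Undo the 50° rotation: the query point maps to (1.338, -1.750) in the un-rotated model frame. The nearest boundary edge runs (-0.00, -1.50)→(1.68, -1.28); distance from the point to it = 0.42 mm. The point is inside the cross-section, 0.42 mm from the nearest boundary — within the 0.8 mm shell band (2 × 0.4).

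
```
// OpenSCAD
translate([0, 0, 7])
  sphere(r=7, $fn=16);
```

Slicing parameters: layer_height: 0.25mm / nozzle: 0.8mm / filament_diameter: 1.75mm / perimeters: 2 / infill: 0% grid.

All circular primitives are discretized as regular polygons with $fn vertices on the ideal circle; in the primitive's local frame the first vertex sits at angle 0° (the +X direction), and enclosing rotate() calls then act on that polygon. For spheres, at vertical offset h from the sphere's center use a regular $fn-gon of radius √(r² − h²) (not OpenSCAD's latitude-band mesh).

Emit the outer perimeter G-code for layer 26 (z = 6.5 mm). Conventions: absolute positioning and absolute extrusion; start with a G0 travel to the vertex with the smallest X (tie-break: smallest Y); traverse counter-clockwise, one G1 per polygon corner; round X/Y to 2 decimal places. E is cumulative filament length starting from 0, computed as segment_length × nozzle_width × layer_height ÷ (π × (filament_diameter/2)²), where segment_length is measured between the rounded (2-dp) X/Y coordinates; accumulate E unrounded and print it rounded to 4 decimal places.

At z = 6.5 mm: the r=7 sphere contributes a regular 16-gon of circumradius √(7²−0.5²) = 6.982. The outline is a single polygon with 16 vertices. Extrusion per mm of travel: 0.8 × 0.25 / (π × 0.875²) = 0.083150. Accumulating E over each segment gives final E = 3.6243.

G0 X-6.98 Y0.00 Z6.50
G1 X-6.45 Y-2.67 E0.2263
G1 X-4.94 Y-4.94 E0.4530
G1 X-2.67 Y-6.45 E0.6797
G1 X0.00 Y-6.98 E0.9061
G1 X2.67 Y-6.45 E1.1324
G1 X4.94 Y-4.94 E1.3591
G1 X6.45 Y-2.67 E1.5858
G1 X6.98 Y0.00 E1.8122
G1 X6.45 Y2.67 E2.0385
G1 X4.94 Y4.94 E2.2652
G1 X2.67 Y6.45 E2.4919
G1 X0.00 Y6.98 E2.7182
G1 X-2.67 Y6.45 E2.9446
G1 X-4.94 Y4.94 E3.1713
G1 X-6.45 Y2.67 E3.3980
G1 X-6.98 Y0.00 E3.6243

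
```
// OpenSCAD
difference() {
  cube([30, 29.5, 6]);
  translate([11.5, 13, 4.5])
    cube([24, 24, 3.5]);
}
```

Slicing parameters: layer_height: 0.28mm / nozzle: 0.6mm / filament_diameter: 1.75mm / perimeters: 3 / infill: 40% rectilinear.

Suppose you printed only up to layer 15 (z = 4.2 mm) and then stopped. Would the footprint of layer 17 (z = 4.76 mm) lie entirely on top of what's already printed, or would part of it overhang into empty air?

entirely on top

Compare the two slices. At z = 4.2: the 30×29.5 cube contributes its full rectangle (area 885.00 mm²); the cube at (11.5, 13) does not reach this height (z outside [4.5, 8]); Taking the first minus the rest: none of the subtracted shapes is present at this height, so the 30×29.5 cube is unchanged — area = 885.00 mm². At z = 4.76: the cube is present — its section is the full 30×29.5 rectangle (area 885.00 mm²); the cube at (11.5, 13) (footprint 24×24) is included at this height (area 576.00 mm²); Subtracting the remaining from the first: starting from the 30×29.5 cube (885.00 mm²), the 24×24 cube at (11.5, 13) partially overlaps it — only the 305.25 mm² overlap (of its 576.00 mm²) is removed, clipping the outline — area = 579.75 mm². Checking containment: the cross-section at z = 4.76 is a subset of the cross-section at z = 4.2.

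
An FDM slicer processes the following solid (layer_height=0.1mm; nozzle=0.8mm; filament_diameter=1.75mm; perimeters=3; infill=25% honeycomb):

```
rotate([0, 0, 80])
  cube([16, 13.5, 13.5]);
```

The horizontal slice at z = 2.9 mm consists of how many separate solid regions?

At z = 2.9 mm: the 16×13.5 cube contributes its full rectangle; (rotated 80° about Z; rotation is an isometry so areas/perimeters/island counts are preserved). The result has 1 disconnected region.

1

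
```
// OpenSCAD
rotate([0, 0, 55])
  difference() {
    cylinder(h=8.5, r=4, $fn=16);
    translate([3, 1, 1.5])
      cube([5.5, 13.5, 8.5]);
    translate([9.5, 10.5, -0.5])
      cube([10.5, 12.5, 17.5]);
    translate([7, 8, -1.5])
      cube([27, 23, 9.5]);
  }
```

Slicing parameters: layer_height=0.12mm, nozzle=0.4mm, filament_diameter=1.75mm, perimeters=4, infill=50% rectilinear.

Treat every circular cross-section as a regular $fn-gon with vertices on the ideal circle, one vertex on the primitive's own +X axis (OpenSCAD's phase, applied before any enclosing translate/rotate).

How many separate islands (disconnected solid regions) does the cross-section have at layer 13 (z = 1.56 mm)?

At z = 1.56 mm: the r=4 cylinder gives a regular 16-gon of circumradius 4 (constant along its height); the 5.5×13.5 cube at (3, 1) contributes its full rectangle; the cube at (9.5, 10.5) (footprint 10.5×12.5) is included at this height; the cube at (7, 8) is present — its section is the full 27×23 rectangle; Taking the first minus the rest: starting from the r=4 cylinder, the 5.5×13.5 cube at (3, 1) partially overlaps it — only the 0.76 mm² overlap (of its 74.25 mm²) is removed, clipping the outline; the 10.5×12.5 cube at (9.5, 10.5) misses the remaining region (no effect); the 27×23 cube at (7, 8) misses the remaining region (no effect) — 1 connected region; (rotated 55° about Z; rotation is an isometry so areas/perimeters/island counts are preserved). Overall, the cross-section is a single solid region. Island count = 1.

1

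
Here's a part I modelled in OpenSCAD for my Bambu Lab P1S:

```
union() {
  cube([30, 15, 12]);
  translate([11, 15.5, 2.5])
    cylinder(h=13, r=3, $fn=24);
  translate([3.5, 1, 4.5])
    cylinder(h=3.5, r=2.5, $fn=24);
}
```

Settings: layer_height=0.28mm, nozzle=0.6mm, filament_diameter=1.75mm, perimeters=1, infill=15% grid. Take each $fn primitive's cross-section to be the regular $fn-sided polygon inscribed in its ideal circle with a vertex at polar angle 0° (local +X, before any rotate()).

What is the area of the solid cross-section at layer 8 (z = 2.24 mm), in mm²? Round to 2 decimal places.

At z = 2.24 mm: the cube (footprint 30×15) is included at this height (area 450.00 mm²); the cylinder at (11, 15.5) is absent (z outside [2.5, 15.5]); the cylinder at (3.5, 1) is not intersected at this z (z outside [4.5, 8]); Merging all regions: only the 30×15 cube is present, so the union is just that shape — area = 450.00 mm². Overall, the cross-section is a single solid region. Net area = 450.00 mm².

450.00 mm²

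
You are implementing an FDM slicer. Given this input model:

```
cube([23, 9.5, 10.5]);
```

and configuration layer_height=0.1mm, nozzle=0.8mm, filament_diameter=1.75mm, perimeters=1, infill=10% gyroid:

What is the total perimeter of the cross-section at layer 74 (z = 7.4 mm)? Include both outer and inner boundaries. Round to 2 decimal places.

At z = 7.4 mm: the cube (footprint 23×9.5) is included at this height (perimeter 65.00 mm). Overall, the cross-section is a single solid region. Total boundary length (outer) = 65.00 mm.

65.00 mm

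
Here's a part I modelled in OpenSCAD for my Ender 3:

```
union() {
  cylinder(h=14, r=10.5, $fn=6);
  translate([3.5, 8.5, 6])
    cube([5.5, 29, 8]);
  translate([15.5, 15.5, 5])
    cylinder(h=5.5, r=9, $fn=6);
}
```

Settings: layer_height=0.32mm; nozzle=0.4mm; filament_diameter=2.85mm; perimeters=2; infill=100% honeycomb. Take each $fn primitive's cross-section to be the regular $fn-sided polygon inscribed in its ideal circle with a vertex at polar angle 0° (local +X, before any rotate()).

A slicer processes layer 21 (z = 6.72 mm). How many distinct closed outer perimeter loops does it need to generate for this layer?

1

At z = 6.72 mm: the cylinder: section is a regular 6-gon, circumradius r=10.5; the 5.5×29 cube at (3.5, 8.5) contributes its full rectangle; the r=9 cylinder at (15.5, 15.5) contributes a regular 6-gon of circumradius 9; Combining (union): the regions partially overlap (shared area 11.97 mm²), so overlapping operands fuse into one piece — 1 connected region. The result has 1 disconnected region.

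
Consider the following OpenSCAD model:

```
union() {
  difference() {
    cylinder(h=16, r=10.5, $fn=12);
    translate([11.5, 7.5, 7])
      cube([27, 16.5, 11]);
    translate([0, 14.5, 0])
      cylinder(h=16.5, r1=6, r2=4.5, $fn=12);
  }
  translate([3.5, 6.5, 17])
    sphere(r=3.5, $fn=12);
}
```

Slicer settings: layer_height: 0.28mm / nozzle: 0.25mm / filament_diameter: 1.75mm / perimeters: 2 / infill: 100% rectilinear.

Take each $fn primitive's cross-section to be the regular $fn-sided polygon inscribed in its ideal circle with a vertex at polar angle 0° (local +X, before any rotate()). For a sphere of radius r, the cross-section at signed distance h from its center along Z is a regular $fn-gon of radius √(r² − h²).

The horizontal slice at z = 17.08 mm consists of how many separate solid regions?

At z = 17.08 mm: the cylinder does not reach this height (z outside [0, 16]); the cube at (11.5, 7.5) (footprint 27×16.5) is included at this height; the cone at (0, 14.5) is not intersected at this z (z outside [0, 16.5]); Subtracting the remaining from the first: the first operand is absent here, so nothing remains; the r=3.5 sphere at (3.5, 6.5) slices to a regular 12-gon of circumradius 3.499 (√(r²−h²) with h=0.08 from center); Merging all regions: only the r=3.5 sphere at (3.5, 6.5) is present, so the union is just that shape — 1 connected region. The result has 1 disconnected region.

1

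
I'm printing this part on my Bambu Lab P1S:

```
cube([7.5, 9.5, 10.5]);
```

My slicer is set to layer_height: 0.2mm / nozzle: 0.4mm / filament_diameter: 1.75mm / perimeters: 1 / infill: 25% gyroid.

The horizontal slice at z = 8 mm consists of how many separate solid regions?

At z = 8 mm: the cube is present — its section is the full 7.5×9.5 rectangle. The result has 1 disconnected region.

1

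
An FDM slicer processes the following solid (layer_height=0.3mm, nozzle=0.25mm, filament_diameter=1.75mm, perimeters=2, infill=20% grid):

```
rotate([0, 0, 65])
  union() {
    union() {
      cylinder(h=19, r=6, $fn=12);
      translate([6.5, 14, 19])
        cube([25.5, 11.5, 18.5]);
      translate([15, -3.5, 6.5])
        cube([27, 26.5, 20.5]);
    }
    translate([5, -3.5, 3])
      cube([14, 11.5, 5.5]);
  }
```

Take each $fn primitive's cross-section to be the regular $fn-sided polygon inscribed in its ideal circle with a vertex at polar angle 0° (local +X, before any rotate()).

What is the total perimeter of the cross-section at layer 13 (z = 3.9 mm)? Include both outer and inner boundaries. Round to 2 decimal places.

At z = 3.9 mm: the r=6 cylinder gives a regular 12-gon of circumradius 6 (constant along its height) (perimeter = 2·12·6.000·sin(180°/12) = 37.27 mm); the cube at (6.5, 14) is absent (z outside [19, 37.5]); the cube at (15, -3.5) is absent (z outside [6.5, 27]); Combining (union): only the r=6 cylinder is present, so the union is just that shape — boundary = 37.27 mm; the cube at (5, -3.5) is present — its section is the full 14×11.5 rectangle (perimeter 51.00 mm); Merging all regions: the regions partially overlap (shared area 3.63 mm²), so the edge portions inside another operand are dropped and the merged outline is re-measured after clipping — boundary = 75.11 mm; (whole slice rotated 65° about Z — lengths, areas and connectivity unchanged). Overall, the cross-section is a single solid region. Total boundary length (outer) = 75.11 mm.

75.11 mm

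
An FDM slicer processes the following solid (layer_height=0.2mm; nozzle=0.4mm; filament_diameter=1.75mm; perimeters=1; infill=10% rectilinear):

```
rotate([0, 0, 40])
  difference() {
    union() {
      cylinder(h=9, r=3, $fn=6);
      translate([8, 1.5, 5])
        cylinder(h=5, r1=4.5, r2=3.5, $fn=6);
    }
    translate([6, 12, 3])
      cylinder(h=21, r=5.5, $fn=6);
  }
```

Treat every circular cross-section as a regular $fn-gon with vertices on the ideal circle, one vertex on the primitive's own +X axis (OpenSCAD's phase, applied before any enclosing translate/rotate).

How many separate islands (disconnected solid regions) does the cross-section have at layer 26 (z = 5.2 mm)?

2

At z = 5.2 mm: the cylinder: section is a regular 6-gon, circumradius r=3; the cone at (8, 1.5) (r1=4.5→r2=3.5) has section circumradius 4.460 here — a regular 6-gon; Combining (union): the 2 present regions are separate (no shared area or edge), so areas and boundary lengths simply add and each stays a separate island — 2 connected regions; the r=5.5 cylinder at (6, 12) gives a regular 6-gon of circumradius 5.5 (constant along its height); Subtracting the remaining from the first: starting from that combined region, the r=5.5 cylinder at (6, 12) misses the remaining region (no effect) — 2 connected regions; (rotated 40° about Z; rotation is an isometry so areas/perimeters/island counts are preserved). Overall, the cross-section has 2 separate islands. Island count = 2.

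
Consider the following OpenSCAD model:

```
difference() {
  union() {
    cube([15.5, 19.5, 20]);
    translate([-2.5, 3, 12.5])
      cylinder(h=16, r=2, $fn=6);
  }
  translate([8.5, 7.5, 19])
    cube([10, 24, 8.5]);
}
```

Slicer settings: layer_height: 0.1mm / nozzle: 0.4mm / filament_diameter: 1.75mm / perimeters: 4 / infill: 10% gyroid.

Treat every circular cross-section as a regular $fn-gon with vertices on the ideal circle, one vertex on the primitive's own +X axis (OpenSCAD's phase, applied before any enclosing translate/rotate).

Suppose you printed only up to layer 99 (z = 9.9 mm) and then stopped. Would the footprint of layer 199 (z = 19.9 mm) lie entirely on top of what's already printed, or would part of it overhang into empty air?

Compare the two slices. At z = 9.9: the 15.5×19.5 cube contributes its full rectangle (area 302.25 mm²); the cylinder at (-2.5, 3) is absent (z outside [12.5, 28.5]); Merging all regions: only the 15.5×19.5 cube is present, so the union is just that shape — area = 302.25 mm²; the cube at (8.5, 7.5) is absent (z outside [19, 27.5]); Subtracting the remaining from the first: none of the subtracted shapes is present at this height, so the result so far is unchanged — area = 302.25 mm². At z = 19.9: the cube is present — its section is the full 15.5×19.5 rectangle (area 302.25 mm²); the cylinder at (-2.5, 3): section is a regular 6-gon, circumradius r=2 (area = (6/2)·2.000²·sin(360°/6) = 10.39 mm²); Taking the union: the 2 present regions are separate (no shared area or edge), so areas and boundary lengths simply add and each stays a separate island — area = 312.64 mm²; the cube at (8.5, 7.5) is present — its section is the full 10×24 rectangle (area 240.00 mm²); Taking the first minus the rest: starting from the result so far (312.64 mm²), the 10×24 cube at (8.5, 7.5) partially overlaps it — only the 84.00 mm² overlap (of its 240.00 mm²) is removed, clipping the outline — area = 228.64 mm². Checking containment: at z = 19.9 the cross-section extends beyond the z = 9.9 cross-section by about 10.39 mm².

part overhangs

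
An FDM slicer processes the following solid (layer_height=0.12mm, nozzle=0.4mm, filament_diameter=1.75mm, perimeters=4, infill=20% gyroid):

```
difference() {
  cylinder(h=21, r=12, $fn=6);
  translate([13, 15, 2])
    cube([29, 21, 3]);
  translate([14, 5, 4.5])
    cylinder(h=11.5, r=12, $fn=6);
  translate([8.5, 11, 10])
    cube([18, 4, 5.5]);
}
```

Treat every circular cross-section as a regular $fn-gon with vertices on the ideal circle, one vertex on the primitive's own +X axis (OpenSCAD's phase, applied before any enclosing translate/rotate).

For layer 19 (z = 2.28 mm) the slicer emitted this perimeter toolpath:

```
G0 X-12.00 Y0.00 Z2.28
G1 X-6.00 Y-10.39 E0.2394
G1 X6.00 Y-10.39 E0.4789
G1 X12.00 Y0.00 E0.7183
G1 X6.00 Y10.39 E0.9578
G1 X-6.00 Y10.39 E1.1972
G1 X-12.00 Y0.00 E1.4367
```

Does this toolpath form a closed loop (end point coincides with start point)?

yes

Start point (G0): (-12.00, 0.00). End point (last G1): the path returns to the start — closed.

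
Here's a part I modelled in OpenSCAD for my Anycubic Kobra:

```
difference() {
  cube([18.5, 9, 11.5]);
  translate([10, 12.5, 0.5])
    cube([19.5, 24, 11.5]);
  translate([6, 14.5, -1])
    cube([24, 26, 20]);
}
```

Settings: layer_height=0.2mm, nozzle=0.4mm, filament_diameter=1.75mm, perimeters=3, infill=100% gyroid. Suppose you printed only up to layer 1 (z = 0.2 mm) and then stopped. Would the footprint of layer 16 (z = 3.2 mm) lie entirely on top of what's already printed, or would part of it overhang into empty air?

entirely on top

Compare the two slices. At z = 0.2: the 18.5×9 cube contributes its full rectangle (area 166.50 mm²); the cube at (10, 12.5) does not reach this height (z outside [0.5, 12]); the 24×26 cube at (6, 14.5) contributes its full rectangle (area 624.00 mm²); Taking the first minus the rest: starting from the 18.5×9 cube (166.50 mm²), the 24×26 cube at (6, 14.5) misses the remaining region (no effect) — area = 166.50 mm². At z = 3.2: the cube is present — its section is the full 18.5×9 rectangle (area 166.50 mm²); the 19.5×24 cube at (10, 12.5) contributes its full rectangle (area 468.00 mm²); the 24×26 cube at (6, 14.5) contributes its full rectangle (area 624.00 mm²); Taking the first minus the rest: starting from the 18.5×9 cube (166.50 mm²), the 19.5×24 cube at (10, 12.5) misses the remaining region (no effect); the 24×26 cube at (6, 14.5) misses the remaining region (no effect) — area = 166.50 mm². Checking containment: the cross-section at z = 3.2 is a subset of the cross-section at z = 0.2.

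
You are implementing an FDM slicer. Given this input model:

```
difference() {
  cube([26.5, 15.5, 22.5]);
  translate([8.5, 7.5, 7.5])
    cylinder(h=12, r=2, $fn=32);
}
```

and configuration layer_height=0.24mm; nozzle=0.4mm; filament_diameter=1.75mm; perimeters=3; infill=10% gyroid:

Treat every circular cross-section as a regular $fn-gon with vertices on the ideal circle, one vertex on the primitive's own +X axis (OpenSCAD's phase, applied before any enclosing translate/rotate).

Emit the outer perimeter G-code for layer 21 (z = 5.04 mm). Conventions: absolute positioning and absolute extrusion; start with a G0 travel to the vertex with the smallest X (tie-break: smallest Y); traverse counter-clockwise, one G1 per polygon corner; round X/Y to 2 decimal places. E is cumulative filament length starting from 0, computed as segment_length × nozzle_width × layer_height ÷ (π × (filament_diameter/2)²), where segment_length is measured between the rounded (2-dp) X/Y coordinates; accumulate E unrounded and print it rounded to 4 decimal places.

At z = 5.04 mm: the cube (footprint 26.5×15.5) is included at this height; the cylinder at (8.5, 7.5) does not reach this height (z outside [7.5, 19.5]); Taking the first minus the rest: none of the subtracted shapes is present at this height, so the 26.5×15.5 cube is unchanged — 1 connected region. The outline is a single polygon with 4 vertices. Extrusion per mm of travel: 0.4 × 0.24 / (π × 0.875²) = 0.039912. Accumulating E over each segment gives final E = 3.3526.

G0 X0.00 Y0.00 Z5.04
G1 X26.50 Y0.00 E1.0577
G1 X26.50 Y15.50 E1.6763
G1 X0.00 Y15.50 E2.7340
G1 X0.00 Y0.00 E3.3526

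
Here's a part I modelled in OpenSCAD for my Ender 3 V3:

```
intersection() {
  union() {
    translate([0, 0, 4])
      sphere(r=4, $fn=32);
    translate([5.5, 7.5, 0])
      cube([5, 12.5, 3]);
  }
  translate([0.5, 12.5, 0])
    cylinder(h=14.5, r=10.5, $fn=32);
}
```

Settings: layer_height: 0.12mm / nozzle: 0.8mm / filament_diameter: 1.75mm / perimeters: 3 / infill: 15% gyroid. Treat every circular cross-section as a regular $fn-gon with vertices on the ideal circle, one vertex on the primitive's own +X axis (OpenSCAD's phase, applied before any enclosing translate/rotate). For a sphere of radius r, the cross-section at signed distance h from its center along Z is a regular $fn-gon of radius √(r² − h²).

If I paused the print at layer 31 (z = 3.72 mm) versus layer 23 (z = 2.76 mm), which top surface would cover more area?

layer 23 (z = 2.76 mm)

Layer 31 (z = 3.72): the r=4 sphere slices to a regular 32-gon of circumradius 3.990 (√(r²−h²) with h=0.28 from center) (area = (32/2)·3.990²·sin(360°/32) = 49.70 mm²); the cube at (5.5, 7.5) is absent (z outside [0, 3]); Combining (union): only the r=4 sphere is present, so the union is just that shape — area = 49.70 mm²; the r=10.5 cylinder at (0.5, 12.5) gives a regular 32-gon of circumradius 10.5 (constant along its height) (area = (32/2)·10.500²·sin(360°/32) = 344.14 mm²); Taking the intersection: the r=10.5 cylinder at (0.5, 12.5) partially overlaps the result so far; clipping to the common part keeps 8.23 mm² — area = 8.23 mm². So its area = 8.23 mm². Layer 23 (z = 2.76): the r=4 sphere contributes a regular 32-gon of circumradius √(4²−1.24²) = 3.803 (area = (32/2)·3.803²·sin(360°/32) = 45.14 mm²); the 5×12.5 cube at (5.5, 7.5) contributes its full rectangle (area 62.50 mm²); Combining (union): the 2 present regions are separate (no shared area or edge), so areas and boundary lengths simply add and each stays a separate island — area = 107.64 mm²; the cylinder at (0.5, 12.5): section is a regular 32-gon, circumradius r=10.5 (area = (32/2)·10.500²·sin(360°/32) = 344.14 mm²); Keeping only the common overlap: the r=10.5 cylinder at (0.5, 12.5) partially overlaps that combined region; clipping to the common part keeps 63.93 mm² — area = 63.93 mm². So its area = 63.93 mm². Layer 23 is larger (63.93 vs 8.23 mm²).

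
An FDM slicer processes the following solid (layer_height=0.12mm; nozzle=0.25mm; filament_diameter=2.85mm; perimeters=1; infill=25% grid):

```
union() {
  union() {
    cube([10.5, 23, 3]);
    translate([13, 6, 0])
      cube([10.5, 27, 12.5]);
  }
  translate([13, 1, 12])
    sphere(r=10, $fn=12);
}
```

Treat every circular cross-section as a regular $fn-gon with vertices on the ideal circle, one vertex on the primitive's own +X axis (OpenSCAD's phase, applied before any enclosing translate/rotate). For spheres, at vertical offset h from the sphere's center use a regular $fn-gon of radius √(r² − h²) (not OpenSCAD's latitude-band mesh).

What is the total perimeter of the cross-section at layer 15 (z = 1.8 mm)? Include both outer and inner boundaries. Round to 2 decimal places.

At z = 1.8 mm: the 10.5×23 cube contributes its full rectangle (perimeter 67.00 mm); the cube at (13, 6) (footprint 10.5×27) is included at this height (perimeter 75.00 mm); Combining (union): the 2 present regions are separate (no shared area or edge), so areas and boundary lengths simply add and each stays a separate island — boundary = 142.00 mm; the sphere at (13, 1) does not reach this height (|z−center|=10.200 > r=10); Combining (union): only the result so far is present, so the union is just that shape — boundary = 142.00 mm. Overall, the cross-section has 2 separate islands. Total boundary length (outer) = 142.00 mm.

142.00 mm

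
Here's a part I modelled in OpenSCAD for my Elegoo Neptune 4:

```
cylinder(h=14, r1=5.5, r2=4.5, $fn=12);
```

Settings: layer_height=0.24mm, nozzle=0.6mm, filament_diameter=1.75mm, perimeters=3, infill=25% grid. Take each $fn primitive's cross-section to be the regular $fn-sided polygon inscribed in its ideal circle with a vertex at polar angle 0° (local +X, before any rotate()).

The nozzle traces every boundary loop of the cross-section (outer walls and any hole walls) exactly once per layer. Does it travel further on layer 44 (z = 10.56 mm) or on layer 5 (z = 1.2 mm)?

layer 5 (z = 1.2 mm)

Layer 44 (z = 10.56): the cone: at t=0.754 of its height the radius interpolates to r₁+(r₂−r₁)t = 4.746, giving a regular 12-gon of that circumradius (perimeter = 2·12·4.746·sin(180°/12) = 29.48 mm). So its perimeter = 29.48 mm. Layer 5 (z = 1.2): the cone: at t=0.086 of its height the radius interpolates to r₁+(r₂−r₁)t = 5.414, giving a regular 12-gon of that circumradius (perimeter = 2·12·5.414·sin(180°/12) = 33.63 mm). So its perimeter = 33.63 mm. Layer 5 is larger (33.63 vs 29.48 mm).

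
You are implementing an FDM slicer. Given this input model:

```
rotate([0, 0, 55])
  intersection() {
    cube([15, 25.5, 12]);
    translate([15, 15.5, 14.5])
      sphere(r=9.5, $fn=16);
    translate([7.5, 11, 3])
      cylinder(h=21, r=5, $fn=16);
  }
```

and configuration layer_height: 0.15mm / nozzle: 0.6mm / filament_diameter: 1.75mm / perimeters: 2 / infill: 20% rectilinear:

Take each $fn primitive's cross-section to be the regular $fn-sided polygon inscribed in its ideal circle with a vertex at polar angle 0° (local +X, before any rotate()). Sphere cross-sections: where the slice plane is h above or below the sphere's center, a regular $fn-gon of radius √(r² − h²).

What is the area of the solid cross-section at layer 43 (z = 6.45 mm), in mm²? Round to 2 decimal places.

At z = 6.45 mm: the cube (footprint 15×25.5) is included at this height (area 382.50 mm²); the r=9.5 sphere at (15, 15.5) slices to a regular 16-gon of circumradius 5.045 (√(r²−h²) with h=8.05 from center) (area = (16/2)·5.045²·sin(360°/16) = 77.91 mm²); the cylinder at (7.5, 11): section is a regular 16-gon, circumradius r=5 (area = (16/2)·5.000²·sin(360°/16) = 76.54 mm²); Keeping only the common overlap: the r=9.5 sphere at (15, 15.5) partially overlaps the 15×25.5 cube; clipping to the common part keeps 38.95 mm²; the r=5 cylinder at (7.5, 11) partially overlaps the running intersection; clipping to the common part keeps 3.65 mm² — area = 3.65 mm²; (whole slice rotated 55° about Z — lengths, areas and connectivity unchanged). Overall, the cross-section is a single solid region. Net area = 3.65 mm².

3.65 mm²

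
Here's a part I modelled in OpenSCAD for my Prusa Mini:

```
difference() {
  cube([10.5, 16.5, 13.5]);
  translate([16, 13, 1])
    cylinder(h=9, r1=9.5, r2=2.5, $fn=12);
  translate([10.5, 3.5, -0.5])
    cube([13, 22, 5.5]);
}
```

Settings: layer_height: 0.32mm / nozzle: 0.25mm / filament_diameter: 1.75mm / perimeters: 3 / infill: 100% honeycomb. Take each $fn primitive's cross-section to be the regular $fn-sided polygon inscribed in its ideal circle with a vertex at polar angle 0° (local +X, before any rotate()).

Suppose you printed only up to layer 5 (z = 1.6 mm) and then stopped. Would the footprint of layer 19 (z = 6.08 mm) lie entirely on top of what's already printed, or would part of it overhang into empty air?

part overhangs

Compare the two slices. At z = 1.6: the cube (footprint 10.5×16.5) is included at this height (area 173.25 mm²); the cone at (16, 13) contributes a regular 12-gon of circumradius 9.033 (interpolated between r1=9.5 and r2=2.5 at t=0.067) (area = (12/2)·9.033²·sin(360°/12) = 244.80 mm²); the cube at (10.5, 3.5) is present — its section is the full 13×22 rectangle (area 286.00 mm²); After the difference (first − rest): starting from the 10.5×16.5 cube (173.25 mm²), the cone at (16, 13) partially overlaps it — only the 26.65 mm² overlap (of its 244.80 mm²) is removed, clipping the outline; the 13×22 cube at (10.5, 3.5) misses the remaining region (no effect) — area = 146.60 mm². At z = 6.08: the cube is present — its section is the full 10.5×16.5 rectangle (area 173.25 mm²); the cone at (16, 13) (r1=9.5→r2=2.5) has section circumradius 5.549 here — a regular 12-gon (area = (12/2)·5.549²·sin(360°/12) = 92.37 mm²); the cube at (10.5, 3.5) does not reach this height (z outside [-0.5, 5]); Subtracting the remaining from the first: starting from the 10.5×16.5 cube (173.25 mm²), the cone at (16, 13) partially overlaps it — only the 0.01 mm² overlap (of its 92.37 mm²) is removed, clipping the outline — area = 173.24 mm². Checking containment: at z = 6.08 the cross-section extends beyond the z = 1.6 cross-section by about 26.64 mm².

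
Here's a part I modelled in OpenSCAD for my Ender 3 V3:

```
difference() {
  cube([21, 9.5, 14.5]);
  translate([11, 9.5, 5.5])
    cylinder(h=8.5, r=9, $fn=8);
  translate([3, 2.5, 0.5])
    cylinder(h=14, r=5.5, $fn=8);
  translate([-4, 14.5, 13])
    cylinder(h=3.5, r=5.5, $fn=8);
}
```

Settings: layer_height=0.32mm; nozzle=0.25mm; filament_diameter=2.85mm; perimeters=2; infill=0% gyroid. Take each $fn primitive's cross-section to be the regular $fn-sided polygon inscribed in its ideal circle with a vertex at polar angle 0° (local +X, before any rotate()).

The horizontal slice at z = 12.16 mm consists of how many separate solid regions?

At z = 12.16 mm: the cube (footprint 21×9.5) is included at this height; the r=9 cylinder at (11, 9.5) contributes a regular 8-gon of circumradius 9; the r=5.5 cylinder at (3, 2.5) gives a regular 8-gon of circumradius 5.5 (constant along its height); the cylinder at (-4, 14.5) is absent (z outside [13, 16.5]); After the difference (first − rest): starting from the 21×9.5 cube, the r=9 cylinder at (11, 9.5) partially overlaps it — only the 114.55 mm² overlap (of its 229.10 mm²) is removed, clipping the outline; the r=5.5 cylinder at (3, 2.5) partially overlaps it — only the 38.25 mm² overlap (of its 85.56 mm²) is removed, clipping the outline — 2 connected regions. The result has 2 disconnected regions.

2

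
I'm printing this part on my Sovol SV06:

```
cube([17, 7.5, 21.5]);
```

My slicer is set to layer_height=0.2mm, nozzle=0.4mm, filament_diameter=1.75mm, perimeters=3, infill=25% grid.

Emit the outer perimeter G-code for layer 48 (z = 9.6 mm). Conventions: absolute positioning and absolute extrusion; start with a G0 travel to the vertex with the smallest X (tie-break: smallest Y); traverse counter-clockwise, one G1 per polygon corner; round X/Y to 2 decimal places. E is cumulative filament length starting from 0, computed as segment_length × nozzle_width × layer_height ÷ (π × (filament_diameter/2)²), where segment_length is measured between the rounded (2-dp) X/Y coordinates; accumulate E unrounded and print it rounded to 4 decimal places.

G0 X0.00 Y0.00 Z9.60
G1 X17.00 Y0.00 E0.5654
G1 X17.00 Y7.50 E0.8149
G1 X0.00 Y7.50 E1.3803
G1 X0.00 Y0.00 E1.6297

At z = 9.6 mm: the cube (footprint 17×7.5) is included at this height. The outline is a single polygon with 4 vertices. Extrusion per mm of travel: 0.4 × 0.2 / (π × 0.875²) = 0.033260. Accumulating E over each segment gives final E = 1.6297.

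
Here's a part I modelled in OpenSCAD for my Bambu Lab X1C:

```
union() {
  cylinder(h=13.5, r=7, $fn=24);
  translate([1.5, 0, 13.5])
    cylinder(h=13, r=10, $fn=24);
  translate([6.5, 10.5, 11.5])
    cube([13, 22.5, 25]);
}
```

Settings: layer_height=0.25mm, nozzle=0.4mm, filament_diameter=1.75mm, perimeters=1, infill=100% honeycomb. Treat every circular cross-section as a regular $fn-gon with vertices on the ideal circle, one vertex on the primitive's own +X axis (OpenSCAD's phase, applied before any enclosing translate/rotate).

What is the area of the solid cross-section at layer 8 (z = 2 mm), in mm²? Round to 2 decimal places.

152.19 mm²

At z = 2 mm: the r=7 cylinder gives a regular 24-gon of circumradius 7 (constant along its height) (area = (24/2)·7.000²·sin(360°/24) = 152.19 mm²); the cylinder at (1.5, 0) is not intersected at this z (z outside [13.5, 26.5]); the cube at (6.5, 10.5) is not intersected at this z (z outside [11.5, 36.5]); Combining (union): only the r=7 cylinder is present, so the union is just that shape — area = 152.19 mm². Overall, the cross-section is a single solid region. Net area = 152.19 mm².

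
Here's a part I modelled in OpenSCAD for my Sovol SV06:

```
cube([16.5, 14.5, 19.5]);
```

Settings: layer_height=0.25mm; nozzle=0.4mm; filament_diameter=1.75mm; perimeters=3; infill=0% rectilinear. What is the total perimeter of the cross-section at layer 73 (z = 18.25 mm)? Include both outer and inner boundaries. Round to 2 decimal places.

62.00 mm

At z = 18.25 mm: the cube (footprint 16.5×14.5) is included at this height (perimeter 62.00 mm). Overall, the cross-section is a single solid region. Total boundary length (outer) = 62.00 mm.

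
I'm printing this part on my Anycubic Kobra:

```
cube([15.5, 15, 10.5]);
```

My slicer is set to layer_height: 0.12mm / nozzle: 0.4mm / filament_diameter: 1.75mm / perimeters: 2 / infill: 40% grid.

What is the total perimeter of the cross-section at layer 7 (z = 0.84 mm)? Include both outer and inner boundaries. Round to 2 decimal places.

At z = 0.84 mm: the 15.5×15 cube contributes its full rectangle (perimeter 61.00 mm). Overall, the cross-section is a single solid region. Total boundary length (outer) = 61.00 mm.

61.00 mm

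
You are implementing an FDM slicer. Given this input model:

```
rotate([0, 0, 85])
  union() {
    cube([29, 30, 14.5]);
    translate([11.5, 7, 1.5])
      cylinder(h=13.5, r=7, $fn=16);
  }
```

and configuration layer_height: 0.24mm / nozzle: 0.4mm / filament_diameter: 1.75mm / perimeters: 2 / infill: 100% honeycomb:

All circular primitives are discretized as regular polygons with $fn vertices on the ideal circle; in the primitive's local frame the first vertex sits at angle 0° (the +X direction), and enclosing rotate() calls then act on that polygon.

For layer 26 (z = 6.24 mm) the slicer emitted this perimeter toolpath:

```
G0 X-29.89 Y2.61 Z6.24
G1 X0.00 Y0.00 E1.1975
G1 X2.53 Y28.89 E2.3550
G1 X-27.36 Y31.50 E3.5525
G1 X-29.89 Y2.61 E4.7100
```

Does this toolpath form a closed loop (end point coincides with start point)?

Start point (G0): (-29.89, 2.61). End point (last G1): the path returns to the start — closed.

yes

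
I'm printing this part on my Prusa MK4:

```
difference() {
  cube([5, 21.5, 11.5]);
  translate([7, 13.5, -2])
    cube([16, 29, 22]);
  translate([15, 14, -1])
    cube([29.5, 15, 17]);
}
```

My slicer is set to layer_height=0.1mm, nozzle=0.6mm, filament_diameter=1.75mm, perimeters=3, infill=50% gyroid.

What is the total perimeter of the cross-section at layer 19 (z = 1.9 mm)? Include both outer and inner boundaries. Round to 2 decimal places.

53.00 mm

At z = 1.9 mm: the 5×21.5 cube contributes its full rectangle (perimeter 53.00 mm); the 16×29 cube at (7, 13.5) contributes its full rectangle (perimeter 90.00 mm); the cube at (15, 14) is present — its section is the full 29.5×15 rectangle (perimeter 89.00 mm); After the difference (first − rest): starting from the 5×21.5 cube, the 16×29 cube at (7, 13.5) misses the remaining region (no effect); the 29.5×15 cube at (15, 14) misses the remaining region (no effect) — boundary = 53.00 mm. Overall, the cross-section is a single solid region. Total boundary length (outer) = 53.00 mm.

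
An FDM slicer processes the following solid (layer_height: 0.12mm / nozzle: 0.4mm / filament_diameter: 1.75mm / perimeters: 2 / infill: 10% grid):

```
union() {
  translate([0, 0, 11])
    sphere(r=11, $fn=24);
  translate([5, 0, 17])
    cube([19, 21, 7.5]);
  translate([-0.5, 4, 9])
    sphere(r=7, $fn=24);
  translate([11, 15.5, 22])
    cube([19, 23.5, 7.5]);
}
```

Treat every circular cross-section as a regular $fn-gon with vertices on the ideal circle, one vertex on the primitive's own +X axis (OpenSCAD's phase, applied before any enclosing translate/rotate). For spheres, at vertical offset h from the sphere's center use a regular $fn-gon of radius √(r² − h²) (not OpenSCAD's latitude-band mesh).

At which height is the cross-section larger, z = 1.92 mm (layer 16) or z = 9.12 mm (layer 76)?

Layer 16 (z = 1.92): the r=11 sphere slices to a regular 24-gon of circumradius 6.209 (√(r²−h²) with h=9.08 from center) (area = (24/2)·6.209²·sin(360°/24) = 119.74 mm²); the cube at (5, 0) does not reach this height (z outside [17, 24.5]); the sphere at (-0.5, 4) does not reach this height (|z−center|=7.080 > r=7); the cube at (11, 15.5) is absent (z outside [22, 29.5]); Taking the union: only the r=11 sphere is present, so the union is just that shape — area = 119.74 mm². So its area = 119.74 mm². Layer 76 (z = 9.12): the r=11 sphere contributes a regular 24-gon of circumradius √(11²−1.88²) = 10.838 (area = (24/2)·10.838²·sin(360°/24) = 364.83 mm²); the cube at (5, 0) is not intersected at this z (z outside [17, 24.5]); the sphere at (-0.5, 4): section is a regular 24-gon, circumradius = √(r²−h²) = √(7²−0.12²) = 6.999 (area = (24/2)·6.999²·sin(360°/24) = 152.14 mm²); the cube at (11, 15.5) is absent (z outside [22, 29.5]); Merging all regions: the regions partially overlap — summed areas 516.97 mm² minus the doubly-counted overlap 151.32 mm² gives 365.65 mm² — area = 365.65 mm². So its area = 365.65 mm². Layer 76 is larger (365.65 vs 119.74 mm²).

layer 76 (z = 9.12 mm)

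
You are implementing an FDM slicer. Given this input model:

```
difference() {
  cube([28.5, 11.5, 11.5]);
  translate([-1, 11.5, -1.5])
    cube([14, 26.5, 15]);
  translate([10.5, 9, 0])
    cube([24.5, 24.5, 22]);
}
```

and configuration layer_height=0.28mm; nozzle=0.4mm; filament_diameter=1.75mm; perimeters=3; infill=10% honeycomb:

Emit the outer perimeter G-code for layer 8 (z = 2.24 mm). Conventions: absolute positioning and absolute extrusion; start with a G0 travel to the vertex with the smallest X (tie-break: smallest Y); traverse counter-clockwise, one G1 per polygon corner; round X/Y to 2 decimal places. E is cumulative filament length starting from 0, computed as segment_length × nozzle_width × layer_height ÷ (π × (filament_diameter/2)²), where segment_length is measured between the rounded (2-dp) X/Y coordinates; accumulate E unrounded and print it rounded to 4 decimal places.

G0 X0.00 Y0.00 Z2.24
G1 X28.50 Y0.00 E1.3271
G1 X28.50 Y9.00 E1.7462
G1 X10.50 Y9.00 E2.5843
G1 X10.50 Y11.50 E2.7007
G1 X0.00 Y11.50 E3.1896
G1 X0.00 Y0.00 E3.7251

At z = 2.24 mm: the 28.5×11.5 cube contributes its full rectangle; the 14×26.5 cube at (-1, 11.5) contributes its full rectangle; the 24.5×24.5 cube at (10.5, 9) contributes its full rectangle; After the difference (first − rest): starting from the 28.5×11.5 cube, the 14×26.5 cube at (-1, 11.5) misses the remaining region (no effect); the 24.5×24.5 cube at (10.5, 9) partially overlaps it — only the 45.00 mm² overlap (of its 600.25 mm²) is removed, clipping the outline — 1 connected region. The outline is a single polygon with 6 vertices. Extrusion per mm of travel: 0.4 × 0.28 / (π × 0.875²) = 0.046564. Accumulating E over each segment gives final E = 3.7251.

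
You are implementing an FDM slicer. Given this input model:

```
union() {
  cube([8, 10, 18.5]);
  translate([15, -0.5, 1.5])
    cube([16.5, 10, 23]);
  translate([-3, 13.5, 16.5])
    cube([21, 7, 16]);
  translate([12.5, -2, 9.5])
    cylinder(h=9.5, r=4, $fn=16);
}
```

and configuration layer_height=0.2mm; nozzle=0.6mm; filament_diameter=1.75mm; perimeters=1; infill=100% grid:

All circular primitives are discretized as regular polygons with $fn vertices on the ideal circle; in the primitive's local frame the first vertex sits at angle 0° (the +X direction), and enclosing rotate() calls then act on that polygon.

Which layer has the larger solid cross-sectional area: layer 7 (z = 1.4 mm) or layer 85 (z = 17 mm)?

layer 85 (z = 17 mm)

Layer 7 (z = 1.4): the 8×10 cube contributes its full rectangle (area 80.00 mm²); the cube at (15, -0.5) does not reach this height (z outside [1.5, 24.5]); the cube at (-3, 13.5) is not intersected at this z (z outside [16.5, 32.5]); the cylinder at (12.5, -2) is not intersected at this z (z outside [9.5, 19]); Merging all regions: only the 8×10 cube is present, so the union is just that shape — area = 80.00 mm². So its area = 80.00 mm². Layer 85 (z = 17): the cube is present — its section is the full 8×10 rectangle (area 80.00 mm²); the cube at (15, -0.5) is present — its section is the full 16.5×10 rectangle (area 165.00 mm²); the cube at (-3, 13.5) (footprint 21×7) is included at this height (area 147.00 mm²); the r=4 cylinder at (12.5, -2) gives a regular 16-gon of circumradius 4 (constant along its height) (area = (16/2)·4.000²·sin(360°/16) = 48.98 mm²); Taking the union: the regions partially overlap — summed areas 440.98 mm² minus the doubly-counted overlap 1.06 mm² gives 439.92 mm² — area = 439.92 mm². So its area = 439.92 mm². Layer 85 is larger (439.92 vs 80.00 mm²).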